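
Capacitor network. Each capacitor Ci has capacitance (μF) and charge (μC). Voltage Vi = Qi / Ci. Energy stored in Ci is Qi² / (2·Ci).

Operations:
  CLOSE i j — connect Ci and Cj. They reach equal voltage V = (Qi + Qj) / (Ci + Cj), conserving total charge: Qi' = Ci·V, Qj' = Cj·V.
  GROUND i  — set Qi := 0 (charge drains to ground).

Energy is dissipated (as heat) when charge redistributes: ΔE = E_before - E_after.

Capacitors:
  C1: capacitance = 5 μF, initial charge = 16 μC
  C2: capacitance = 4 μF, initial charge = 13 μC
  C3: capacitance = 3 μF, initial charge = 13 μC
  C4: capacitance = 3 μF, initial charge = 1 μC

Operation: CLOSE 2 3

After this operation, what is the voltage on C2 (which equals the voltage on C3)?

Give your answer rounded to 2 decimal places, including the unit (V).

Initial: C1(5μF, Q=16μC, V=3.20V), C2(4μF, Q=13μC, V=3.25V), C3(3μF, Q=13μC, V=4.33V), C4(3μF, Q=1μC, V=0.33V)
Op 1: CLOSE 2-3: Q_total=26.00, C_total=7.00, V=3.71; Q2=14.86, Q3=11.14; dissipated=1.006

Answer: 3.71 V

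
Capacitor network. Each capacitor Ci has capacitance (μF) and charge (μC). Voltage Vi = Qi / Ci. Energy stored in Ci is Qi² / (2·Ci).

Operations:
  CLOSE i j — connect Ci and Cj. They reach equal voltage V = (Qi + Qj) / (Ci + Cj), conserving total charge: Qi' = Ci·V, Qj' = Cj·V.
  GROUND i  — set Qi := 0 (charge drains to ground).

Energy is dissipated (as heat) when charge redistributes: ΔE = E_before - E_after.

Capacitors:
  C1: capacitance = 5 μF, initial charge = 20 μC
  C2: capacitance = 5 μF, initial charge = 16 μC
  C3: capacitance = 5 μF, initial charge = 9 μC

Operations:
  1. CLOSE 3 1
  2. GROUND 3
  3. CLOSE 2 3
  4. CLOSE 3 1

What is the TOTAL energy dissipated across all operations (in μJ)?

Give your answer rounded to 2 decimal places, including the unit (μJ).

Initial: C1(5μF, Q=20μC, V=4.00V), C2(5μF, Q=16μC, V=3.20V), C3(5μF, Q=9μC, V=1.80V)
Op 1: CLOSE 3-1: Q_total=29.00, C_total=10.00, V=2.90; Q3=14.50, Q1=14.50; dissipated=6.050
Op 2: GROUND 3: Q3=0; energy lost=21.025
Op 3: CLOSE 2-3: Q_total=16.00, C_total=10.00, V=1.60; Q2=8.00, Q3=8.00; dissipated=12.800
Op 4: CLOSE 3-1: Q_total=22.50, C_total=10.00, V=2.25; Q3=11.25, Q1=11.25; dissipated=2.112
Total dissipated: 41.987 μJ

Answer: 41.99 μJ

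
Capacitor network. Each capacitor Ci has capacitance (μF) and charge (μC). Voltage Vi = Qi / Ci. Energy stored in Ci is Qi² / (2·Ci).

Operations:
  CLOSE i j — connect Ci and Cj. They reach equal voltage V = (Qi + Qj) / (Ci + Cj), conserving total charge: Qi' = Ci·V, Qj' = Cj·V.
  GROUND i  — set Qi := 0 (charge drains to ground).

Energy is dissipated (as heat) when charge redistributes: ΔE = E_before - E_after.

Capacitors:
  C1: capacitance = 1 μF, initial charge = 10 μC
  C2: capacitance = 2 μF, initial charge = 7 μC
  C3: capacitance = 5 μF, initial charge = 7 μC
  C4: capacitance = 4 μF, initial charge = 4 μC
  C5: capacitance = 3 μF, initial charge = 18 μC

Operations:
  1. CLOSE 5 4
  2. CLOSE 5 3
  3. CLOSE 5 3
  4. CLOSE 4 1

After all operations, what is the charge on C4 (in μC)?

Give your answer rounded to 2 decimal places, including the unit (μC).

Initial: C1(1μF, Q=10μC, V=10.00V), C2(2μF, Q=7μC, V=3.50V), C3(5μF, Q=7μC, V=1.40V), C4(4μF, Q=4μC, V=1.00V), C5(3μF, Q=18μC, V=6.00V)
Op 1: CLOSE 5-4: Q_total=22.00, C_total=7.00, V=3.14; Q5=9.43, Q4=12.57; dissipated=21.429
Op 2: CLOSE 5-3: Q_total=16.43, C_total=8.00, V=2.05; Q5=6.16, Q3=10.27; dissipated=2.848
Op 3: CLOSE 5-3: Q_total=16.43, C_total=8.00, V=2.05; Q5=6.16, Q3=10.27; dissipated=0.000
Op 4: CLOSE 4-1: Q_total=22.57, C_total=5.00, V=4.51; Q4=18.06, Q1=4.51; dissipated=18.808
Final charges: Q1=4.51, Q2=7.00, Q3=10.27, Q4=18.06, Q5=6.16

Answer: 18.06 μC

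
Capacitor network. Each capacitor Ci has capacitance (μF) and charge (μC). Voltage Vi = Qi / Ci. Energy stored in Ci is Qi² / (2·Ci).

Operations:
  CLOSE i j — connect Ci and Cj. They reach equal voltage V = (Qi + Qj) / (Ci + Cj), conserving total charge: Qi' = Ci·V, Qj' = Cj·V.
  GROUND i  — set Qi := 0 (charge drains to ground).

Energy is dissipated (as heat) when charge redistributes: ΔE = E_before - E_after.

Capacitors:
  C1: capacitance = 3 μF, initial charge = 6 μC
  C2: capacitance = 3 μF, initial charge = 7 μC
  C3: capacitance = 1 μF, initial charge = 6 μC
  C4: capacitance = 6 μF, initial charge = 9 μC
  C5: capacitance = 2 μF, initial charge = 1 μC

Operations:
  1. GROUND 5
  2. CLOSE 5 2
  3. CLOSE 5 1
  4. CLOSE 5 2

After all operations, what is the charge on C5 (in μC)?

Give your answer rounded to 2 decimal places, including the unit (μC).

Initial: C1(3μF, Q=6μC, V=2.00V), C2(3μF, Q=7μC, V=2.33V), C3(1μF, Q=6μC, V=6.00V), C4(6μF, Q=9μC, V=1.50V), C5(2μF, Q=1μC, V=0.50V)
Op 1: GROUND 5: Q5=0; energy lost=0.250
Op 2: CLOSE 5-2: Q_total=7.00, C_total=5.00, V=1.40; Q5=2.80, Q2=4.20; dissipated=3.267
Op 3: CLOSE 5-1: Q_total=8.80, C_total=5.00, V=1.76; Q5=3.52, Q1=5.28; dissipated=0.216
Op 4: CLOSE 5-2: Q_total=7.72, C_total=5.00, V=1.54; Q5=3.09, Q2=4.63; dissipated=0.078
Final charges: Q1=5.28, Q2=4.63, Q3=6.00, Q4=9.00, Q5=3.09

Answer: 3.09 μC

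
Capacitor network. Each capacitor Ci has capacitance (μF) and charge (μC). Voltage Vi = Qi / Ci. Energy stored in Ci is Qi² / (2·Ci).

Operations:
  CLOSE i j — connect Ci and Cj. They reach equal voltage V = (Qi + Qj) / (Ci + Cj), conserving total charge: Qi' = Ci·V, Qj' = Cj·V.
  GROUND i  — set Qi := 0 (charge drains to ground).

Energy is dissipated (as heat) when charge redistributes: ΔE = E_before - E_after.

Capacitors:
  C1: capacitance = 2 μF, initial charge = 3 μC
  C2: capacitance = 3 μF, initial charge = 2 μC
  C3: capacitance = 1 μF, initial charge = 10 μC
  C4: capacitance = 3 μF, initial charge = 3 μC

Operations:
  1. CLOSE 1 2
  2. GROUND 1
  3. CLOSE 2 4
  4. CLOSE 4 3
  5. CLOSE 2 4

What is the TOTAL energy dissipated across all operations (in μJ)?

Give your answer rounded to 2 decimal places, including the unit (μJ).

Answer: 35.59 μJ

Derivation:
Initial: C1(2μF, Q=3μC, V=1.50V), C2(3μF, Q=2μC, V=0.67V), C3(1μF, Q=10μC, V=10.00V), C4(3μF, Q=3μC, V=1.00V)
Op 1: CLOSE 1-2: Q_total=5.00, C_total=5.00, V=1.00; Q1=2.00, Q2=3.00; dissipated=0.417
Op 2: GROUND 1: Q1=0; energy lost=1.000
Op 3: CLOSE 2-4: Q_total=6.00, C_total=6.00, V=1.00; Q2=3.00, Q4=3.00; dissipated=0.000
Op 4: CLOSE 4-3: Q_total=13.00, C_total=4.00, V=3.25; Q4=9.75, Q3=3.25; dissipated=30.375
Op 5: CLOSE 2-4: Q_total=12.75, C_total=6.00, V=2.12; Q2=6.38, Q4=6.38; dissipated=3.797
Total dissipated: 35.589 μJ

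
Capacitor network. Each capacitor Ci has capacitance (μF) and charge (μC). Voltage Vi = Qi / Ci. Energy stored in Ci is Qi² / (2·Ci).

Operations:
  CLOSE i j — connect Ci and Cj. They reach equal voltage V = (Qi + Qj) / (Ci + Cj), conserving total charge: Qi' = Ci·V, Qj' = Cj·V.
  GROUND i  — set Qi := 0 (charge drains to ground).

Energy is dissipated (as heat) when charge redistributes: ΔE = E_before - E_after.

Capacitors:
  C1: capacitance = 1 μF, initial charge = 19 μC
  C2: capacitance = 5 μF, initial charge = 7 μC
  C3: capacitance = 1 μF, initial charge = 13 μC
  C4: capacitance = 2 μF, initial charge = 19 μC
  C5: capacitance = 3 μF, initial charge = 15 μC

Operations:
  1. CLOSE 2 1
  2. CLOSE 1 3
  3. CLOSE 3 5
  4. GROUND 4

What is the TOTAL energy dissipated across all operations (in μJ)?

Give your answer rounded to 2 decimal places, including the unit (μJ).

Answer: 243.14 μJ

Derivation:
Initial: C1(1μF, Q=19μC, V=19.00V), C2(5μF, Q=7μC, V=1.40V), C3(1μF, Q=13μC, V=13.00V), C4(2μF, Q=19μC, V=9.50V), C5(3μF, Q=15μC, V=5.00V)
Op 1: CLOSE 2-1: Q_total=26.00, C_total=6.00, V=4.33; Q2=21.67, Q1=4.33; dissipated=129.067
Op 2: CLOSE 1-3: Q_total=17.33, C_total=2.00, V=8.67; Q1=8.67, Q3=8.67; dissipated=18.778
Op 3: CLOSE 3-5: Q_total=23.67, C_total=4.00, V=5.92; Q3=5.92, Q5=17.75; dissipated=5.042
Op 4: GROUND 4: Q4=0; energy lost=90.250
Total dissipated: 243.136 μJ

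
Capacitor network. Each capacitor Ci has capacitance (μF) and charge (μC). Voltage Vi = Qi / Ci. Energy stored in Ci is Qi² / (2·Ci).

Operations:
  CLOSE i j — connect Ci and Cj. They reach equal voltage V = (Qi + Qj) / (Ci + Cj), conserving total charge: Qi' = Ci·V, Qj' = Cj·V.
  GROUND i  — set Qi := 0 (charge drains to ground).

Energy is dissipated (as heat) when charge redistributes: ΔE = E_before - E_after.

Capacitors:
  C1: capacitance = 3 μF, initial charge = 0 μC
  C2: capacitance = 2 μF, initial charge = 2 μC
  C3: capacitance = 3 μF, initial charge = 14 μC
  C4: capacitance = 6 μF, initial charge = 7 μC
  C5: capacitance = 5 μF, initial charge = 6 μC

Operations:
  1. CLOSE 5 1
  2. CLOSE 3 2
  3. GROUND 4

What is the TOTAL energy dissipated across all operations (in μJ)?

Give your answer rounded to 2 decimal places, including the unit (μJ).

Initial: C1(3μF, Q=0μC, V=0.00V), C2(2μF, Q=2μC, V=1.00V), C3(3μF, Q=14μC, V=4.67V), C4(6μF, Q=7μC, V=1.17V), C5(5μF, Q=6μC, V=1.20V)
Op 1: CLOSE 5-1: Q_total=6.00, C_total=8.00, V=0.75; Q5=3.75, Q1=2.25; dissipated=1.350
Op 2: CLOSE 3-2: Q_total=16.00, C_total=5.00, V=3.20; Q3=9.60, Q2=6.40; dissipated=8.067
Op 3: GROUND 4: Q4=0; energy lost=4.083
Total dissipated: 13.500 μJ

Answer: 13.50 μJ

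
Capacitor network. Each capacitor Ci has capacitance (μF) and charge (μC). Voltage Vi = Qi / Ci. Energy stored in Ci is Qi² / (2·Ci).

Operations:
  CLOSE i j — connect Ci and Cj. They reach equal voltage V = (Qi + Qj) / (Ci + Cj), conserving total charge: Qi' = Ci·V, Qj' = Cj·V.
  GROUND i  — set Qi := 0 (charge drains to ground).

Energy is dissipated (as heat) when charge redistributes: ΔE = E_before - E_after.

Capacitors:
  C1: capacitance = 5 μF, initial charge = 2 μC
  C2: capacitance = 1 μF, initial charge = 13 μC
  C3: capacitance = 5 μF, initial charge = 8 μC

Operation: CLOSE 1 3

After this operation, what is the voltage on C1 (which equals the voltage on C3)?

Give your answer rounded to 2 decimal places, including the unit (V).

Answer: 1.00 V

Derivation:
Initial: C1(5μF, Q=2μC, V=0.40V), C2(1μF, Q=13μC, V=13.00V), C3(5μF, Q=8μC, V=1.60V)
Op 1: CLOSE 1-3: Q_total=10.00, C_total=10.00, V=1.00; Q1=5.00, Q3=5.00; dissipated=1.800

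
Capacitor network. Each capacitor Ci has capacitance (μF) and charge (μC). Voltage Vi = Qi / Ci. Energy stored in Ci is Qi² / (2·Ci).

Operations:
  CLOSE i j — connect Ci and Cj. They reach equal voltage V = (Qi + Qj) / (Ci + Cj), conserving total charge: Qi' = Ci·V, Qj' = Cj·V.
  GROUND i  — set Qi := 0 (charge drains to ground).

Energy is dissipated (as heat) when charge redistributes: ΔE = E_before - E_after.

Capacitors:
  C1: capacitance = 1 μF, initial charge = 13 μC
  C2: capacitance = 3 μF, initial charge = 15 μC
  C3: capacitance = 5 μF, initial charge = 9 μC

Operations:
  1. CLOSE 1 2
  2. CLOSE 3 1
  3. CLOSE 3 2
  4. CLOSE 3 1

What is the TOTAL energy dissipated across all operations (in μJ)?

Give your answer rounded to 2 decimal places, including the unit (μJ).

Answer: 53.97 μJ

Derivation:
Initial: C1(1μF, Q=13μC, V=13.00V), C2(3μF, Q=15μC, V=5.00V), C3(5μF, Q=9μC, V=1.80V)
Op 1: CLOSE 1-2: Q_total=28.00, C_total=4.00, V=7.00; Q1=7.00, Q2=21.00; dissipated=24.000
Op 2: CLOSE 3-1: Q_total=16.00, C_total=6.00, V=2.67; Q3=13.33, Q1=2.67; dissipated=11.267
Op 3: CLOSE 3-2: Q_total=34.33, C_total=8.00, V=4.29; Q3=21.46, Q2=12.88; dissipated=17.604
Op 4: CLOSE 3-1: Q_total=24.12, C_total=6.00, V=4.02; Q3=20.10, Q1=4.02; dissipated=1.100
Total dissipated: 53.971 μJ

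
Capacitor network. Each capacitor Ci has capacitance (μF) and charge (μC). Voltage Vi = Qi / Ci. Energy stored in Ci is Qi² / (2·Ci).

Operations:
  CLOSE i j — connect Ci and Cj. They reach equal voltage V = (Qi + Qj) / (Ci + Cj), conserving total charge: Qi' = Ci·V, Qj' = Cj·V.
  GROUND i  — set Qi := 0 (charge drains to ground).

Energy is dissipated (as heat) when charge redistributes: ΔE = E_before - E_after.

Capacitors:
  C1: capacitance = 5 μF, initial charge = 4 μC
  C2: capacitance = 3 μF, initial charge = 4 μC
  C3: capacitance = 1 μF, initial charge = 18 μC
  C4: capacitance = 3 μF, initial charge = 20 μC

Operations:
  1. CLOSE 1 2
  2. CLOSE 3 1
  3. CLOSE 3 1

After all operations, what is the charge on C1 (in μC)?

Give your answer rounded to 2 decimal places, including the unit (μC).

Initial: C1(5μF, Q=4μC, V=0.80V), C2(3μF, Q=4μC, V=1.33V), C3(1μF, Q=18μC, V=18.00V), C4(3μF, Q=20μC, V=6.67V)
Op 1: CLOSE 1-2: Q_total=8.00, C_total=8.00, V=1.00; Q1=5.00, Q2=3.00; dissipated=0.267
Op 2: CLOSE 3-1: Q_total=23.00, C_total=6.00, V=3.83; Q3=3.83, Q1=19.17; dissipated=120.417
Op 3: CLOSE 3-1: Q_total=23.00, C_total=6.00, V=3.83; Q3=3.83, Q1=19.17; dissipated=0.000
Final charges: Q1=19.17, Q2=3.00, Q3=3.83, Q4=20.00

Answer: 19.17 μC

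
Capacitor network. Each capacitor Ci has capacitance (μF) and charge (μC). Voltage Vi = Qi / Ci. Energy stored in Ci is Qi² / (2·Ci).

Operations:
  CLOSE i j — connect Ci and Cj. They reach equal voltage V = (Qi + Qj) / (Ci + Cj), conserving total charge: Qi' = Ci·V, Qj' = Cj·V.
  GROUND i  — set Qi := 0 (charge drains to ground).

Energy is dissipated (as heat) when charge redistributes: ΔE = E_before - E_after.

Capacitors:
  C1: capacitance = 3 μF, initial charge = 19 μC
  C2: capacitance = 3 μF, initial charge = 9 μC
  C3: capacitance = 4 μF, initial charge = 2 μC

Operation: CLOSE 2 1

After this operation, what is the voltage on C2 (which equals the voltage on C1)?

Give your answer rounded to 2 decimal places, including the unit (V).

Answer: 4.67 V

Derivation:
Initial: C1(3μF, Q=19μC, V=6.33V), C2(3μF, Q=9μC, V=3.00V), C3(4μF, Q=2μC, V=0.50V)
Op 1: CLOSE 2-1: Q_total=28.00, C_total=6.00, V=4.67; Q2=14.00, Q1=14.00; dissipated=8.333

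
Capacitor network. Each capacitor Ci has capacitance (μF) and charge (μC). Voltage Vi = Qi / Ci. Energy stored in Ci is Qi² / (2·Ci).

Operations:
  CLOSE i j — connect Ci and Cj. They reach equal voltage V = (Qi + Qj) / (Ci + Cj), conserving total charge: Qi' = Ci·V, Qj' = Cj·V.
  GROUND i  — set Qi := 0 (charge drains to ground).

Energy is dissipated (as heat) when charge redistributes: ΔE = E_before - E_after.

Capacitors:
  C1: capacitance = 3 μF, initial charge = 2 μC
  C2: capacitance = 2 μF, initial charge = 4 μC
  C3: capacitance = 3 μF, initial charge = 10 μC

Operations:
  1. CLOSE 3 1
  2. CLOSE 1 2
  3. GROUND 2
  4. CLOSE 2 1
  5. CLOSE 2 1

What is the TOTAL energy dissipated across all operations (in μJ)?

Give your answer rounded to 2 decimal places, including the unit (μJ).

Initial: C1(3μF, Q=2μC, V=0.67V), C2(2μF, Q=4μC, V=2.00V), C3(3μF, Q=10μC, V=3.33V)
Op 1: CLOSE 3-1: Q_total=12.00, C_total=6.00, V=2.00; Q3=6.00, Q1=6.00; dissipated=5.333
Op 2: CLOSE 1-2: Q_total=10.00, C_total=5.00, V=2.00; Q1=6.00, Q2=4.00; dissipated=0.000
Op 3: GROUND 2: Q2=0; energy lost=4.000
Op 4: CLOSE 2-1: Q_total=6.00, C_total=5.00, V=1.20; Q2=2.40, Q1=3.60; dissipated=2.400
Op 5: CLOSE 2-1: Q_total=6.00, C_total=5.00, V=1.20; Q2=2.40, Q1=3.60; dissipated=0.000
Total dissipated: 11.733 μJ

Answer: 11.73 μJ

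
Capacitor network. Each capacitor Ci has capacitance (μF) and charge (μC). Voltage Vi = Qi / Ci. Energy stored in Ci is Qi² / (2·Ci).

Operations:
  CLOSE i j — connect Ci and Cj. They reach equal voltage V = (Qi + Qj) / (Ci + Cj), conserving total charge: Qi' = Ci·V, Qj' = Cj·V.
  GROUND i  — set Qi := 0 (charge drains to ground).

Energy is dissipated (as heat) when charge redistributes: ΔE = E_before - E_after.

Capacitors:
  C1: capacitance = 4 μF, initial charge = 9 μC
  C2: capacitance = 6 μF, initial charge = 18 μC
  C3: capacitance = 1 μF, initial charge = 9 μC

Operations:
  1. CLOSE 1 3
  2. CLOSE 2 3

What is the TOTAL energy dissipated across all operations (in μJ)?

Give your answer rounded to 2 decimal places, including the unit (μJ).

Answer: 18.38 μJ

Derivation:
Initial: C1(4μF, Q=9μC, V=2.25V), C2(6μF, Q=18μC, V=3.00V), C3(1μF, Q=9μC, V=9.00V)
Op 1: CLOSE 1-3: Q_total=18.00, C_total=5.00, V=3.60; Q1=14.40, Q3=3.60; dissipated=18.225
Op 2: CLOSE 2-3: Q_total=21.60, C_total=7.00, V=3.09; Q2=18.51, Q3=3.09; dissipated=0.154
Total dissipated: 18.379 μJ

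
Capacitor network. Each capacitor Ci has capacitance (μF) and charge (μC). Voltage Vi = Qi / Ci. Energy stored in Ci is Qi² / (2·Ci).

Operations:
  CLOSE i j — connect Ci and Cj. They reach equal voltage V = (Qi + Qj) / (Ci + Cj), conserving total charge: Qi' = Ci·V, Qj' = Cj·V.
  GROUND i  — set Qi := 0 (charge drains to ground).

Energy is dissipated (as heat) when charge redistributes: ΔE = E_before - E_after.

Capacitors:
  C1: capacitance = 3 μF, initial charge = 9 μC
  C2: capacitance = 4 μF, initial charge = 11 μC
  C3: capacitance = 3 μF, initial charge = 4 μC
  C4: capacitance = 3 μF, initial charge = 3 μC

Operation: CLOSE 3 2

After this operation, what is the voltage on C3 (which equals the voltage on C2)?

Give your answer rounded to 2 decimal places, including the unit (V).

Answer: 2.14 V

Derivation:
Initial: C1(3μF, Q=9μC, V=3.00V), C2(4μF, Q=11μC, V=2.75V), C3(3μF, Q=4μC, V=1.33V), C4(3μF, Q=3μC, V=1.00V)
Op 1: CLOSE 3-2: Q_total=15.00, C_total=7.00, V=2.14; Q3=6.43, Q2=8.57; dissipated=1.720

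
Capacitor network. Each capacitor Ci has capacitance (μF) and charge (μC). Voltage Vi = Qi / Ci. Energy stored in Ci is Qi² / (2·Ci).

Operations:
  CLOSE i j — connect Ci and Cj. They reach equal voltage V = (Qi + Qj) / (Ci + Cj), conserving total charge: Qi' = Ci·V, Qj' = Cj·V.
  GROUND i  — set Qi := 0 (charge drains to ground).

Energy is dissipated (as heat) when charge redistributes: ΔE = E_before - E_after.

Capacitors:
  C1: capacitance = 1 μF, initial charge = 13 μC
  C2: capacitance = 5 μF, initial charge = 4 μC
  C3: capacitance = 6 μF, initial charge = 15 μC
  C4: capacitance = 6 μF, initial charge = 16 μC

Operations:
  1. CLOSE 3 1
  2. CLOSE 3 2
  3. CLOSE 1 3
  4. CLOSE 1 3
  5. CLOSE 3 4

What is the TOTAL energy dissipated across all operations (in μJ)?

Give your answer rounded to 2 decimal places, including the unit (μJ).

Initial: C1(1μF, Q=13μC, V=13.00V), C2(5μF, Q=4μC, V=0.80V), C3(6μF, Q=15μC, V=2.50V), C4(6μF, Q=16μC, V=2.67V)
Op 1: CLOSE 3-1: Q_total=28.00, C_total=7.00, V=4.00; Q3=24.00, Q1=4.00; dissipated=47.250
Op 2: CLOSE 3-2: Q_total=28.00, C_total=11.00, V=2.55; Q3=15.27, Q2=12.73; dissipated=13.964
Op 3: CLOSE 1-3: Q_total=19.27, C_total=7.00, V=2.75; Q1=2.75, Q3=16.52; dissipated=0.907
Op 4: CLOSE 1-3: Q_total=19.27, C_total=7.00, V=2.75; Q1=2.75, Q3=16.52; dissipated=0.000
Op 5: CLOSE 3-4: Q_total=32.52, C_total=12.00, V=2.71; Q3=16.26, Q4=16.26; dissipated=0.011
Total dissipated: 62.132 μJ

Answer: 62.13 μJ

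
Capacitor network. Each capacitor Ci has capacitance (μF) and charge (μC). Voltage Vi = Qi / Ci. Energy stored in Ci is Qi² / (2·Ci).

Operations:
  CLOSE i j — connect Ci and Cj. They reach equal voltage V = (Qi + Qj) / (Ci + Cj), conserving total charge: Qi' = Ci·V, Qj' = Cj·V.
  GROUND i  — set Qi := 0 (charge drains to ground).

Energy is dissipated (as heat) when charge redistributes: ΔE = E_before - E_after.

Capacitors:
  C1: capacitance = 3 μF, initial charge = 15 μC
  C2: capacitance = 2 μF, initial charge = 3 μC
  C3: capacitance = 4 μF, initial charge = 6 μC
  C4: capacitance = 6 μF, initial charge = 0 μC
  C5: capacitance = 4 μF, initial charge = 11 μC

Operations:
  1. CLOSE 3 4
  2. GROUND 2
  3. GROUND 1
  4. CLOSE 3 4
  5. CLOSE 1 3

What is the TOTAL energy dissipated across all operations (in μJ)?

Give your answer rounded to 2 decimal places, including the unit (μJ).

Answer: 42.76 μJ

Derivation:
Initial: C1(3μF, Q=15μC, V=5.00V), C2(2μF, Q=3μC, V=1.50V), C3(4μF, Q=6μC, V=1.50V), C4(6μF, Q=0μC, V=0.00V), C5(4μF, Q=11μC, V=2.75V)
Op 1: CLOSE 3-4: Q_total=6.00, C_total=10.00, V=0.60; Q3=2.40, Q4=3.60; dissipated=2.700
Op 2: GROUND 2: Q2=0; energy lost=2.250
Op 3: GROUND 1: Q1=0; energy lost=37.500
Op 4: CLOSE 3-4: Q_total=6.00, C_total=10.00, V=0.60; Q3=2.40, Q4=3.60; dissipated=0.000
Op 5: CLOSE 1-3: Q_total=2.40, C_total=7.00, V=0.34; Q1=1.03, Q3=1.37; dissipated=0.309
Total dissipated: 42.759 μJ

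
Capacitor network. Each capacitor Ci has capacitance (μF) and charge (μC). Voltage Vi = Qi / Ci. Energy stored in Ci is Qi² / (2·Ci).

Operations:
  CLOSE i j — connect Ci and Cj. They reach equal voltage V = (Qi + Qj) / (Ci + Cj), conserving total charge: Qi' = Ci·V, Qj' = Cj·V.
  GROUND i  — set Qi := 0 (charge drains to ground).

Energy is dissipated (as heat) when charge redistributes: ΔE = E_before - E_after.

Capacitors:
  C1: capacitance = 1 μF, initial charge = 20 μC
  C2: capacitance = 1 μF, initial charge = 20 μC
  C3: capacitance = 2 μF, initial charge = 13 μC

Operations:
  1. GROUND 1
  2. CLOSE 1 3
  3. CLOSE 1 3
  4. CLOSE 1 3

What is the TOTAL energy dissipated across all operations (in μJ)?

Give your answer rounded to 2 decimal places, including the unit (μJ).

Answer: 214.08 μJ

Derivation:
Initial: C1(1μF, Q=20μC, V=20.00V), C2(1μF, Q=20μC, V=20.00V), C3(2μF, Q=13μC, V=6.50V)
Op 1: GROUND 1: Q1=0; energy lost=200.000
Op 2: CLOSE 1-3: Q_total=13.00, C_total=3.00, V=4.33; Q1=4.33, Q3=8.67; dissipated=14.083
Op 3: CLOSE 1-3: Q_total=13.00, C_total=3.00, V=4.33; Q1=4.33, Q3=8.67; dissipated=0.000
Op 4: CLOSE 1-3: Q_total=13.00, C_total=3.00, V=4.33; Q1=4.33, Q3=8.67; dissipated=0.000
Total dissipated: 214.083 μJ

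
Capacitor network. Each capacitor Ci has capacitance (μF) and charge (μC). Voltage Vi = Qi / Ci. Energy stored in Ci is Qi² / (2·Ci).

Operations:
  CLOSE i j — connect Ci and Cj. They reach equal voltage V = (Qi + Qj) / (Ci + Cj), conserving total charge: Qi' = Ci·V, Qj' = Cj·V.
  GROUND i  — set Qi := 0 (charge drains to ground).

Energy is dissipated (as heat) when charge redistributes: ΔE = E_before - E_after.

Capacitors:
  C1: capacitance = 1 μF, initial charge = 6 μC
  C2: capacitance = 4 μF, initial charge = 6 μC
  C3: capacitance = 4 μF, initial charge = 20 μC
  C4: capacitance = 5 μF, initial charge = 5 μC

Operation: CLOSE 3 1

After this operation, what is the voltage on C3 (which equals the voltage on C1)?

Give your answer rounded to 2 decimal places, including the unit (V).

Answer: 5.20 V

Derivation:
Initial: C1(1μF, Q=6μC, V=6.00V), C2(4μF, Q=6μC, V=1.50V), C3(4μF, Q=20μC, V=5.00V), C4(5μF, Q=5μC, V=1.00V)
Op 1: CLOSE 3-1: Q_total=26.00, C_total=5.00, V=5.20; Q3=20.80, Q1=5.20; dissipated=0.400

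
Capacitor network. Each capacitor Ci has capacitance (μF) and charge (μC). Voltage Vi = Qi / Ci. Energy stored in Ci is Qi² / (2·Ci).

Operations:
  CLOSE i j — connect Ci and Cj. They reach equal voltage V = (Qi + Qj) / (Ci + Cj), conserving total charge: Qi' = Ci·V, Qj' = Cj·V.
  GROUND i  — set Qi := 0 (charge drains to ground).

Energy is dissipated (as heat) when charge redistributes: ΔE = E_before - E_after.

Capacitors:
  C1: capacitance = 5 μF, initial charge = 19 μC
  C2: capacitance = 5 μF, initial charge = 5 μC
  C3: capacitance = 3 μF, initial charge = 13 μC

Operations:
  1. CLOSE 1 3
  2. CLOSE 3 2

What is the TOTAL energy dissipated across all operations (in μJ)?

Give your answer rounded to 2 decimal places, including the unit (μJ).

Answer: 8.70 μJ

Derivation:
Initial: C1(5μF, Q=19μC, V=3.80V), C2(5μF, Q=5μC, V=1.00V), C3(3μF, Q=13μC, V=4.33V)
Op 1: CLOSE 1-3: Q_total=32.00, C_total=8.00, V=4.00; Q1=20.00, Q3=12.00; dissipated=0.267
Op 2: CLOSE 3-2: Q_total=17.00, C_total=8.00, V=2.12; Q3=6.38, Q2=10.62; dissipated=8.438
Total dissipated: 8.704 μJ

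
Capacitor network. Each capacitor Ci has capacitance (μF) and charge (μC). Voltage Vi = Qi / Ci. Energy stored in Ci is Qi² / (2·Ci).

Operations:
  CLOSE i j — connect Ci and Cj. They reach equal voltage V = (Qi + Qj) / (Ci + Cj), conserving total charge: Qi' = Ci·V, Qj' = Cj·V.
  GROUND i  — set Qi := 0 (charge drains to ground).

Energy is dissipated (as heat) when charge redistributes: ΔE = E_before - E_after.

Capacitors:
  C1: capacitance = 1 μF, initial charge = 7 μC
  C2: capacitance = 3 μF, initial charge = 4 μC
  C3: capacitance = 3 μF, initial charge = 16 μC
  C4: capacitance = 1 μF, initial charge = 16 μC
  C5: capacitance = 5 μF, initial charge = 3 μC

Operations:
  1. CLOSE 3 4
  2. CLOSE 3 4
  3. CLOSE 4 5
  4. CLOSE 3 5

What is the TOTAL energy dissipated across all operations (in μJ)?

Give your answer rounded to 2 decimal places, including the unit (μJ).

Initial: C1(1μF, Q=7μC, V=7.00V), C2(3μF, Q=4μC, V=1.33V), C3(3μF, Q=16μC, V=5.33V), C4(1μF, Q=16μC, V=16.00V), C5(5μF, Q=3μC, V=0.60V)
Op 1: CLOSE 3-4: Q_total=32.00, C_total=4.00, V=8.00; Q3=24.00, Q4=8.00; dissipated=42.667
Op 2: CLOSE 3-4: Q_total=32.00, C_total=4.00, V=8.00; Q3=24.00, Q4=8.00; dissipated=0.000
Op 3: CLOSE 4-5: Q_total=11.00, C_total=6.00, V=1.83; Q4=1.83, Q5=9.17; dissipated=22.817
Op 4: CLOSE 3-5: Q_total=33.17, C_total=8.00, V=4.15; Q3=12.44, Q5=20.73; dissipated=35.651
Total dissipated: 101.134 μJ

Answer: 101.13 μJ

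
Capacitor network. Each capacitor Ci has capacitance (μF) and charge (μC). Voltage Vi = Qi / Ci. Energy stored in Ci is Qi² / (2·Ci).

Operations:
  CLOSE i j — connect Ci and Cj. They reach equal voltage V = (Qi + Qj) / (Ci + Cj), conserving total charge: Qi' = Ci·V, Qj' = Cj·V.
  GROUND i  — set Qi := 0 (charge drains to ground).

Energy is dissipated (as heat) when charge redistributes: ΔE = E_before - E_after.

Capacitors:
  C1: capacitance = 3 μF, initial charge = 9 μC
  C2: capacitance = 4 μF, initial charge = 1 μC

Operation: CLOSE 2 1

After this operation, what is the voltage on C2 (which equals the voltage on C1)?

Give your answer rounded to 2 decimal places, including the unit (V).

Initial: C1(3μF, Q=9μC, V=3.00V), C2(4μF, Q=1μC, V=0.25V)
Op 1: CLOSE 2-1: Q_total=10.00, C_total=7.00, V=1.43; Q2=5.71, Q1=4.29; dissipated=6.482

Answer: 1.43 V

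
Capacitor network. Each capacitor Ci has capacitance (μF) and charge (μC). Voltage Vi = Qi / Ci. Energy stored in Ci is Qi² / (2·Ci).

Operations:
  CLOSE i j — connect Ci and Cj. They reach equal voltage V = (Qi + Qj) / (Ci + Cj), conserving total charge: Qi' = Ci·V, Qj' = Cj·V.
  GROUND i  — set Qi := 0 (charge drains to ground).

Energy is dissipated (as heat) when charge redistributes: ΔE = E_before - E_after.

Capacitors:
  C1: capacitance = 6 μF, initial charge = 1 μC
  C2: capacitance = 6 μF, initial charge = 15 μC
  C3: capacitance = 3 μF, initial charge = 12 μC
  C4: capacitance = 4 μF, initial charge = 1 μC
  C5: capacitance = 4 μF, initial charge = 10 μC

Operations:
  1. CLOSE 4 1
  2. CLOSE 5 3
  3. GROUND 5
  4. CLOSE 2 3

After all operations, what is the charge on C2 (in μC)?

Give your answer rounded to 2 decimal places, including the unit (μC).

Answer: 16.29 μC

Derivation:
Initial: C1(6μF, Q=1μC, V=0.17V), C2(6μF, Q=15μC, V=2.50V), C3(3μF, Q=12μC, V=4.00V), C4(4μF, Q=1μC, V=0.25V), C5(4μF, Q=10μC, V=2.50V)
Op 1: CLOSE 4-1: Q_total=2.00, C_total=10.00, V=0.20; Q4=0.80, Q1=1.20; dissipated=0.008
Op 2: CLOSE 5-3: Q_total=22.00, C_total=7.00, V=3.14; Q5=12.57, Q3=9.43; dissipated=1.929
Op 3: GROUND 5: Q5=0; energy lost=19.755
Op 4: CLOSE 2-3: Q_total=24.43, C_total=9.00, V=2.71; Q2=16.29, Q3=8.14; dissipated=0.413
Final charges: Q1=1.20, Q2=16.29, Q3=8.14, Q4=0.80, Q5=0.00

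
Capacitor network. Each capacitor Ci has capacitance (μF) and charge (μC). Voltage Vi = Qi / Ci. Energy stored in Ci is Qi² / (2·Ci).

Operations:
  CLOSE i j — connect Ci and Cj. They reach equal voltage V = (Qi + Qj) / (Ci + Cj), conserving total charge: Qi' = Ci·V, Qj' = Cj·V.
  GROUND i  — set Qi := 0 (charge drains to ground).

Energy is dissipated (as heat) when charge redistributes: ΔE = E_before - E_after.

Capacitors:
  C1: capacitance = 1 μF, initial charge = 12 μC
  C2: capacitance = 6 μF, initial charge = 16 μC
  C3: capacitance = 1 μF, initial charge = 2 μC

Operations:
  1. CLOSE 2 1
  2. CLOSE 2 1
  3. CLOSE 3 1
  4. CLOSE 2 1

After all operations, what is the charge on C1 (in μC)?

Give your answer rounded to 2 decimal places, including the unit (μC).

Initial: C1(1μF, Q=12μC, V=12.00V), C2(6μF, Q=16μC, V=2.67V), C3(1μF, Q=2μC, V=2.00V)
Op 1: CLOSE 2-1: Q_total=28.00, C_total=7.00, V=4.00; Q2=24.00, Q1=4.00; dissipated=37.333
Op 2: CLOSE 2-1: Q_total=28.00, C_total=7.00, V=4.00; Q2=24.00, Q1=4.00; dissipated=0.000
Op 3: CLOSE 3-1: Q_total=6.00, C_total=2.00, V=3.00; Q3=3.00, Q1=3.00; dissipated=1.000
Op 4: CLOSE 2-1: Q_total=27.00, C_total=7.00, V=3.86; Q2=23.14, Q1=3.86; dissipated=0.429
Final charges: Q1=3.86, Q2=23.14, Q3=3.00

Answer: 3.86 μC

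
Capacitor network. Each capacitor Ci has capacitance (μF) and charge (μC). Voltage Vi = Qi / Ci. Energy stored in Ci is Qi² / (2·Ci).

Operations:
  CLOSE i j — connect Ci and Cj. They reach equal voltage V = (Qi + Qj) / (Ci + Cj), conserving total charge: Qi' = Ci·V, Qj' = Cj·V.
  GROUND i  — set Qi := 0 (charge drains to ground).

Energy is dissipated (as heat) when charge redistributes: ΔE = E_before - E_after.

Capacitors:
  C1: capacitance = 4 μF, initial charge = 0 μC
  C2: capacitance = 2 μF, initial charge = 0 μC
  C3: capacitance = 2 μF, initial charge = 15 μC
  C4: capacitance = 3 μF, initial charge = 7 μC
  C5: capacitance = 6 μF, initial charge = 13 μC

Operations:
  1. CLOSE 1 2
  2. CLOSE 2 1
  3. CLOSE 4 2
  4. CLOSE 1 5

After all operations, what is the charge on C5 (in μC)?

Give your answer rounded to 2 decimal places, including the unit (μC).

Initial: C1(4μF, Q=0μC, V=0.00V), C2(2μF, Q=0μC, V=0.00V), C3(2μF, Q=15μC, V=7.50V), C4(3μF, Q=7μC, V=2.33V), C5(6μF, Q=13μC, V=2.17V)
Op 1: CLOSE 1-2: Q_total=0.00, C_total=6.00, V=0.00; Q1=0.00, Q2=0.00; dissipated=0.000
Op 2: CLOSE 2-1: Q_total=0.00, C_total=6.00, V=0.00; Q2=0.00, Q1=0.00; dissipated=0.000
Op 3: CLOSE 4-2: Q_total=7.00, C_total=5.00, V=1.40; Q4=4.20, Q2=2.80; dissipated=3.267
Op 4: CLOSE 1-5: Q_total=13.00, C_total=10.00, V=1.30; Q1=5.20, Q5=7.80; dissipated=5.633
Final charges: Q1=5.20, Q2=2.80, Q3=15.00, Q4=4.20, Q5=7.80

Answer: 7.80 μC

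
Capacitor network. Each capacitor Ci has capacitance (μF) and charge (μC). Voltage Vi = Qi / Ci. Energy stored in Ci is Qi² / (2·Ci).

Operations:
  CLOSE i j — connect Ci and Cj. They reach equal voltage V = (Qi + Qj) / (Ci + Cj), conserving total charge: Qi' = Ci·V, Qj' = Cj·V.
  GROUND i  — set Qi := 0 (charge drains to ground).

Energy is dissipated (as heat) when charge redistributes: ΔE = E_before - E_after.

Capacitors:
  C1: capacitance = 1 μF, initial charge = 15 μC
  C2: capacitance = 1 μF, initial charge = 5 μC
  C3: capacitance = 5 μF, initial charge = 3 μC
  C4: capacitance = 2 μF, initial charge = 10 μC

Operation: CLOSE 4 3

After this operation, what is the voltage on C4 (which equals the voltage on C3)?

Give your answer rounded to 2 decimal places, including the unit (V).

Answer: 1.86 V

Derivation:
Initial: C1(1μF, Q=15μC, V=15.00V), C2(1μF, Q=5μC, V=5.00V), C3(5μF, Q=3μC, V=0.60V), C4(2μF, Q=10μC, V=5.00V)
Op 1: CLOSE 4-3: Q_total=13.00, C_total=7.00, V=1.86; Q4=3.71, Q3=9.29; dissipated=13.829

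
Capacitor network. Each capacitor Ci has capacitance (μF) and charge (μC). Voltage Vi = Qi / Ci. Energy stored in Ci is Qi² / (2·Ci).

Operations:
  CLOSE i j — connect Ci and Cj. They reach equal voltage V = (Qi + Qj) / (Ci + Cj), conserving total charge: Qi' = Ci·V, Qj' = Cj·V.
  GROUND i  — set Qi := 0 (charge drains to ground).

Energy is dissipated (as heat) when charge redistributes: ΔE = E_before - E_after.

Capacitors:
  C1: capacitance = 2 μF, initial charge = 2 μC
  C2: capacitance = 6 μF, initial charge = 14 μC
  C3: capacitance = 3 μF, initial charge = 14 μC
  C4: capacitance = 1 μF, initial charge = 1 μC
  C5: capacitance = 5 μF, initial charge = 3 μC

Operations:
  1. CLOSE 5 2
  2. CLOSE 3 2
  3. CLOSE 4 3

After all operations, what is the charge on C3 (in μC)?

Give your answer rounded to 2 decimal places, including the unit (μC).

Initial: C1(2μF, Q=2μC, V=1.00V), C2(6μF, Q=14μC, V=2.33V), C3(3μF, Q=14μC, V=4.67V), C4(1μF, Q=1μC, V=1.00V), C5(5μF, Q=3μC, V=0.60V)
Op 1: CLOSE 5-2: Q_total=17.00, C_total=11.00, V=1.55; Q5=7.73, Q2=9.27; dissipated=4.097
Op 2: CLOSE 3-2: Q_total=23.27, C_total=9.00, V=2.59; Q3=7.76, Q2=15.52; dissipated=9.742
Op 3: CLOSE 4-3: Q_total=8.76, C_total=4.00, V=2.19; Q4=2.19, Q3=6.57; dissipated=0.943
Final charges: Q1=2.00, Q2=15.52, Q3=6.57, Q4=2.19, Q5=7.73

Answer: 6.57 μC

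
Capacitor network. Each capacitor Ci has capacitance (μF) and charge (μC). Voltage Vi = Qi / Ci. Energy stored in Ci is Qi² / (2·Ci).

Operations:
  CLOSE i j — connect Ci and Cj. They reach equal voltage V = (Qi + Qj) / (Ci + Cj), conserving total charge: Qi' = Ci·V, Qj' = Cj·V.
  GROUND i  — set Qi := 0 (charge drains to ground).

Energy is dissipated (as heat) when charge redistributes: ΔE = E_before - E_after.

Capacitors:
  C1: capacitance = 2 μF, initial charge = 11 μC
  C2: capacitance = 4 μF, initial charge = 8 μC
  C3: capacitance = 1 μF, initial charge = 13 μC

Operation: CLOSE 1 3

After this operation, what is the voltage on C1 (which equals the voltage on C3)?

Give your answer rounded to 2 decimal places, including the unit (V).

Initial: C1(2μF, Q=11μC, V=5.50V), C2(4μF, Q=8μC, V=2.00V), C3(1μF, Q=13μC, V=13.00V)
Op 1: CLOSE 1-3: Q_total=24.00, C_total=3.00, V=8.00; Q1=16.00, Q3=8.00; dissipated=18.750

Answer: 8.00 V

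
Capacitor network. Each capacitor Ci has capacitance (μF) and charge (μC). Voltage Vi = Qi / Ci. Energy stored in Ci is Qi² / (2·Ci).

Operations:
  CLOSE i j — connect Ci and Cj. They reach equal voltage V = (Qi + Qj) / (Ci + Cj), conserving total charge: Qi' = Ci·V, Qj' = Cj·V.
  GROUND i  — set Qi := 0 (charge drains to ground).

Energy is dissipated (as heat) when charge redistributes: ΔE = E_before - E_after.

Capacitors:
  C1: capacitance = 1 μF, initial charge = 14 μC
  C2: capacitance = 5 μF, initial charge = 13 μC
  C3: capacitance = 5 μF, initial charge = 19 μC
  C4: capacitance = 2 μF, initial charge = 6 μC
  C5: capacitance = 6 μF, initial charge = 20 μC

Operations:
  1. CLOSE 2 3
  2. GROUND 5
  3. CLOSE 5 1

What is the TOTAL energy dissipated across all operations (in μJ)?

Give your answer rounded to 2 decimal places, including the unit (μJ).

Initial: C1(1μF, Q=14μC, V=14.00V), C2(5μF, Q=13μC, V=2.60V), C3(5μF, Q=19μC, V=3.80V), C4(2μF, Q=6μC, V=3.00V), C5(6μF, Q=20μC, V=3.33V)
Op 1: CLOSE 2-3: Q_total=32.00, C_total=10.00, V=3.20; Q2=16.00, Q3=16.00; dissipated=1.800
Op 2: GROUND 5: Q5=0; energy lost=33.333
Op 3: CLOSE 5-1: Q_total=14.00, C_total=7.00, V=2.00; Q5=12.00, Q1=2.00; dissipated=84.000
Total dissipated: 119.133 μJ

Answer: 119.13 μJ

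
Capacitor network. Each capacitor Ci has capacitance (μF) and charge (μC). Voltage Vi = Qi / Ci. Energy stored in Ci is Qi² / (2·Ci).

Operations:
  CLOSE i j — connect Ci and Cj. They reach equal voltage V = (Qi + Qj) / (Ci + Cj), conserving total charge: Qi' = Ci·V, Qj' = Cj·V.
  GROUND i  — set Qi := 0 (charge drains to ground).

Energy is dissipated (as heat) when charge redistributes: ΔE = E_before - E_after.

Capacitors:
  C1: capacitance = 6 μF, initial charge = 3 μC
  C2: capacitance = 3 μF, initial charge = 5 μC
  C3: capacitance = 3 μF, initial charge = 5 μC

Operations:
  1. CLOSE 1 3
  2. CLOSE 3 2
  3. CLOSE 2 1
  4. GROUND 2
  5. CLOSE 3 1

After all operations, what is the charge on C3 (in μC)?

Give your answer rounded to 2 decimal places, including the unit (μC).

Initial: C1(6μF, Q=3μC, V=0.50V), C2(3μF, Q=5μC, V=1.67V), C3(3μF, Q=5μC, V=1.67V)
Op 1: CLOSE 1-3: Q_total=8.00, C_total=9.00, V=0.89; Q1=5.33, Q3=2.67; dissipated=1.361
Op 2: CLOSE 3-2: Q_total=7.67, C_total=6.00, V=1.28; Q3=3.83, Q2=3.83; dissipated=0.454
Op 3: CLOSE 2-1: Q_total=9.17, C_total=9.00, V=1.02; Q2=3.06, Q1=6.11; dissipated=0.151
Op 4: GROUND 2: Q2=0; energy lost=1.556
Op 5: CLOSE 3-1: Q_total=9.94, C_total=9.00, V=1.10; Q3=3.31, Q1=6.63; dissipated=0.067
Final charges: Q1=6.63, Q2=0.00, Q3=3.31

Answer: 3.31 μC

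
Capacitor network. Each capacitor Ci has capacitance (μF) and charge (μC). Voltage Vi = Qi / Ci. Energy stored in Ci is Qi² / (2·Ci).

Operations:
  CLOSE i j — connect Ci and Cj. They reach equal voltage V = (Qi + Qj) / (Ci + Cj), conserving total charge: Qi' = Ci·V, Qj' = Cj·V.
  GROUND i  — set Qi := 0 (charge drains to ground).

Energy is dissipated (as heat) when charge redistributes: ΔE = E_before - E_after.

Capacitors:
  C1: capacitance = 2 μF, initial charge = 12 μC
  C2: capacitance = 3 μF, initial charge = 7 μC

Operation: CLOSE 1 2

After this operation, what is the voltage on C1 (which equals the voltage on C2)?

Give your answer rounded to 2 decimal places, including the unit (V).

Initial: C1(2μF, Q=12μC, V=6.00V), C2(3μF, Q=7μC, V=2.33V)
Op 1: CLOSE 1-2: Q_total=19.00, C_total=5.00, V=3.80; Q1=7.60, Q2=11.40; dissipated=8.067

Answer: 3.80 V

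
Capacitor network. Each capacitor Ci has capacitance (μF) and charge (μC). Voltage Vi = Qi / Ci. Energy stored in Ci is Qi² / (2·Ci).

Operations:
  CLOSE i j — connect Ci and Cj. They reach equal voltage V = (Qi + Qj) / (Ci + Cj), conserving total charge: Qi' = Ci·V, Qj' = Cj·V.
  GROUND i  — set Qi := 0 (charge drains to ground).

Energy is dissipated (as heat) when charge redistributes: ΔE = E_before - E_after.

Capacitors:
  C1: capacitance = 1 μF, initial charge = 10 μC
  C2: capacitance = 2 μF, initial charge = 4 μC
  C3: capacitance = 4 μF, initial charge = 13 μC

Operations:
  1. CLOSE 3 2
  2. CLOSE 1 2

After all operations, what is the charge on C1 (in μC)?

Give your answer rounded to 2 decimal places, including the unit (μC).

Initial: C1(1μF, Q=10μC, V=10.00V), C2(2μF, Q=4μC, V=2.00V), C3(4μF, Q=13μC, V=3.25V)
Op 1: CLOSE 3-2: Q_total=17.00, C_total=6.00, V=2.83; Q3=11.33, Q2=5.67; dissipated=1.042
Op 2: CLOSE 1-2: Q_total=15.67, C_total=3.00, V=5.22; Q1=5.22, Q2=10.44; dissipated=17.120
Final charges: Q1=5.22, Q2=10.44, Q3=11.33

Answer: 5.22 μC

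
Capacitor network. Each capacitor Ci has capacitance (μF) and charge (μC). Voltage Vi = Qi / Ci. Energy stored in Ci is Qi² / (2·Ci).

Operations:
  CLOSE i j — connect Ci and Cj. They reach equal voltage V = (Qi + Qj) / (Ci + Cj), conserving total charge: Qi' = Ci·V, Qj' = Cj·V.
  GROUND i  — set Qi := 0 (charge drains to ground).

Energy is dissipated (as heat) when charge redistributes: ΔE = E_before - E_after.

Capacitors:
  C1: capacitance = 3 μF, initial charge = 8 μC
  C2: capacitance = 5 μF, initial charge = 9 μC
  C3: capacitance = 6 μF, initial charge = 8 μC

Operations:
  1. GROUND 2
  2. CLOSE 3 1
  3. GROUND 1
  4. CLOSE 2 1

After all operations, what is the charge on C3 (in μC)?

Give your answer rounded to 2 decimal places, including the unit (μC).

Initial: C1(3μF, Q=8μC, V=2.67V), C2(5μF, Q=9μC, V=1.80V), C3(6μF, Q=8μC, V=1.33V)
Op 1: GROUND 2: Q2=0; energy lost=8.100
Op 2: CLOSE 3-1: Q_total=16.00, C_total=9.00, V=1.78; Q3=10.67, Q1=5.33; dissipated=1.778
Op 3: GROUND 1: Q1=0; energy lost=4.741
Op 4: CLOSE 2-1: Q_total=0.00, C_total=8.00, V=0.00; Q2=0.00, Q1=0.00; dissipated=0.000
Final charges: Q1=0.00, Q2=0.00, Q3=10.67

Answer: 10.67 μC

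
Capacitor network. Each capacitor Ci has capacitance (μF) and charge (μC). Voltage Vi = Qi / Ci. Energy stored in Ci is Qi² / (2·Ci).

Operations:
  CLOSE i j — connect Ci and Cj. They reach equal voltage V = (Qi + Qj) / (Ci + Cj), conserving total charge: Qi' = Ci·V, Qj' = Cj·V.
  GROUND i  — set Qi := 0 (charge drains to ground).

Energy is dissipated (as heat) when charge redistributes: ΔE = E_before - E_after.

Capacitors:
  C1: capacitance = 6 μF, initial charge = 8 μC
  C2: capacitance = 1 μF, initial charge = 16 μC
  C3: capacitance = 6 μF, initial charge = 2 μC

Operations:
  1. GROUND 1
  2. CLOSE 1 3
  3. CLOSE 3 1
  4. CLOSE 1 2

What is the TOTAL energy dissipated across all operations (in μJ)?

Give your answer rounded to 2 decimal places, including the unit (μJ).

Answer: 112.94 μJ

Derivation:
Initial: C1(6μF, Q=8μC, V=1.33V), C2(1μF, Q=16μC, V=16.00V), C3(6μF, Q=2μC, V=0.33V)
Op 1: GROUND 1: Q1=0; energy lost=5.333
Op 2: CLOSE 1-3: Q_total=2.00, C_total=12.00, V=0.17; Q1=1.00, Q3=1.00; dissipated=0.167
Op 3: CLOSE 3-1: Q_total=2.00, C_total=12.00, V=0.17; Q3=1.00, Q1=1.00; dissipated=0.000
Op 4: CLOSE 1-2: Q_total=17.00, C_total=7.00, V=2.43; Q1=14.57, Q2=2.43; dissipated=107.440
Total dissipated: 112.940 μJ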